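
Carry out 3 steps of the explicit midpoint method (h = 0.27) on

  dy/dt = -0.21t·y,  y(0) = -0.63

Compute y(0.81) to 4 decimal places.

Midpoint: k1 = f(t_n, y_n); k2 = f(t_n + h/2, y_n + (h/2)·k1); y_{n+1} = y_n + h·k2.
t=0.000000, y=-0.630000:
  k1 = f(0.000000, -0.630000) = 0.000000
  k2 = f(0.135000, -0.630000) = 0.017861
  y ← -0.630000 + 0.27·0.017861 = -0.625178
t=0.270000, y=-0.625178:
  k1 = f(0.270000, -0.625178) = 0.035448
  k2 = f(0.405000, -0.620392) = 0.052764
  y ← -0.625178 + 0.27·0.052764 = -0.610931
t=0.540000, y=-0.610931:
  k1 = f(0.540000, -0.610931) = 0.069280
  k2 = f(0.675000, -0.601579) = 0.085274
  y ← -0.610931 + 0.27·0.085274 = -0.587907
y(0.81) ≈ -0.5879

-0.5879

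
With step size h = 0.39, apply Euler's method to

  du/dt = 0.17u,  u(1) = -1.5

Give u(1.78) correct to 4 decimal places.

Euler: u_{n+1} = u_n + h·f(t_n, u_n).
t=1.000000, u=-1.500000: f=-0.255000 → u ← -1.500000 + 0.39·(-0.255000) = -1.599450
t=1.390000, u=-1.599450: f=-0.271907 → u ← -1.599450 + 0.39·(-0.271907) = -1.705494
u(1.78) ≈ -1.7055

-1.7055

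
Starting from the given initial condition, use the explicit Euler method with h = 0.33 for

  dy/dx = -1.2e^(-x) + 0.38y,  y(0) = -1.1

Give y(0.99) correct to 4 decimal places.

Euler: y_{n+1} = y_n + h·f(x_n, y_n).
x=0.000000, y=-1.100000: f=-1.618000 → y ← -1.100000 + 0.33·(-1.618000) = -1.633940
x=0.330000, y=-1.633940: f=-1.483606 → y ← -1.633940 + 0.33·(-1.483606) = -2.123530
x=0.660000, y=-2.123530: f=-1.427163 → y ← -2.123530 + 0.33·(-1.427163) = -2.594494
y(0.99) ≈ -2.5945

-2.5945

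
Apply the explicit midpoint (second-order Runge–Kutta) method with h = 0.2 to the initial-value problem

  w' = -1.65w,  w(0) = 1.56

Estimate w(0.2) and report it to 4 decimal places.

1.1301

Midpoint: k1 = f(x_n, w_n); k2 = f(x_n + h/2, w_n + (h/2)·k1); w_{n+1} = w_n + h·k2.
x=0.000000, w=1.560000:
  k1 = f(0.000000, 1.560000) = -2.574000
  k2 = f(0.100000, 1.302600) = -2.149290
  w ← 1.560000 + 0.2·(-2.149290) = 1.130142
w(0.2) ≈ 1.1301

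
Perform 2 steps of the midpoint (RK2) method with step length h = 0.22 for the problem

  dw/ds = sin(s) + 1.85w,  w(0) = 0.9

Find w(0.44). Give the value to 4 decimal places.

Midpoint: k1 = f(s_n, w_n); k2 = f(s_n + h/2, w_n + (h/2)·k1); w_{n+1} = w_n + h·k2.
s=0.000000, w=0.900000:
  k1 = f(0.000000, 0.900000) = 1.665000
  k2 = f(0.110000, 1.083150) = 2.113606
  w ← 0.900000 + 0.22·2.113606 = 1.364993
s=0.220000, w=1.364993:
  k1 = f(0.220000, 1.364993) = 2.743467
  k2 = f(0.330000, 1.666775) = 3.407576
  w ← 1.364993 + 0.22·3.407576 = 2.114660
w(0.44) ≈ 2.1147

2.1147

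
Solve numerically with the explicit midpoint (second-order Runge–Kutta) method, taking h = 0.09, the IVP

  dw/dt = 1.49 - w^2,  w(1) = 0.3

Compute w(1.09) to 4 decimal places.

Midpoint: k1 = f(t_n, w_n); k2 = f(t_n + h/2, w_n + (h/2)·k1); w_{n+1} = w_n + h·k2.
t=1.000000, w=0.300000:
  k1 = f(1.000000, 0.300000) = 1.400000
  k2 = f(1.045000, 0.363000) = 1.358231
  w ← 0.300000 + 0.09·1.358231 = 0.422241
w(1.09) ≈ 0.4222

0.4222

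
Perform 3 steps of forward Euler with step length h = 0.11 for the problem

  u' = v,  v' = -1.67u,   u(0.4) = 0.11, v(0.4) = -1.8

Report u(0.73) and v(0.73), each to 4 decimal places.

-0.4867, -1.7511

Euler on (u,v): u_{n+1} = u_n + h·u', v_{n+1} = v_n + h·v'.
0.400000: (0.110000, -1.800000); f=(-1.800000, -0.183700) → (-0.088000, -1.820207)
0.510000: (-0.088000, -1.820207); f=(-1.820207, 0.146960) → (-0.288223, -1.804041)
0.620000: (-0.288223, -1.804041); f=(-1.804041, 0.481332) → (-0.486667, -1.751095)
(u(0.73), v(0.73)) ≈ (-0.4867, -1.7511)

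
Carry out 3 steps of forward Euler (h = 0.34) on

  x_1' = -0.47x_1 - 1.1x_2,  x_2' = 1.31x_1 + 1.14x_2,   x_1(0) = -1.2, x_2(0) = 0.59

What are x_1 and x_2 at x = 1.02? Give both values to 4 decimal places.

Euler on (x_1,x_2): x_1_{n+1} = x_1_n + h·x_1', x_2_{n+1} = x_2_n + h·x_2'.
0.000000: (-1.200000, 0.590000); f=(-0.085000, -0.899400) → (-1.228900, 0.284204)
0.340000: (-1.228900, 0.284204); f=(0.264959, -1.285866) → (-1.138814, -0.152991)
0.680000: (-1.138814, -0.152991); f=(0.703532, -1.666256) → (-0.899613, -0.719518)
(x_1(1.02), x_2(1.02)) ≈ (-0.8996, -0.7195)

-0.8996, -0.7195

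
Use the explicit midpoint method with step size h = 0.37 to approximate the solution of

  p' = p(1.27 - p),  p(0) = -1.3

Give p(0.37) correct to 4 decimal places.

-3.5626

Midpoint: k1 = f(x_n, p_n); k2 = f(x_n + h/2, p_n + (h/2)·k1); p_{n+1} = p_n + h·k2.
x=0.000000, p=-1.300000:
  k1 = f(0.000000, -1.300000) = -3.341000
  k2 = f(0.185000, -1.918085) = -6.115018
  p ← -1.300000 + 0.37·(-6.115018) = -3.562557
p(0.37) ≈ -3.5626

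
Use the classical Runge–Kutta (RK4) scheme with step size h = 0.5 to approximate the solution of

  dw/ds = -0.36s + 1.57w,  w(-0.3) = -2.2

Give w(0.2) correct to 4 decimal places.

RK4: k1 = f(s_n, w_n); k2 = f(s_n + h/2, w_n + (h/2)·k1); k3 = f(s_n + h/2, w_n + (h/2)·k2); k4 = f(s_n + h, w_n + h·k3); w_{n+1} = w_n + (h/6)·(k1 + 2k2 + 2k3 + k4).
s=-0.300000, w=-2.200000:
  k1 = f(-0.300000, -2.200000) = -3.346000
  k2 = f(-0.050000, -3.036500) = -4.749305
  k3 = f(-0.050000, -3.387326) = -5.300102
  k4 = f(0.200000, -4.850051) = -7.686580
  w ← -2.200000 + (0.5/6)·(k1 + 2k2 + 2k3 + k4) = -4.794283
w(0.2) ≈ -4.7943

-4.7943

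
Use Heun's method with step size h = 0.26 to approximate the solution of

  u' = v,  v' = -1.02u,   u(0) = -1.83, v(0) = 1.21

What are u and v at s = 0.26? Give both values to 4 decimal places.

-1.4523, 1.6536

Heun on (u,v): k1 = f(s_n, state_n); k2 = f(s_n + h, state_n + h·k1); state_{n+1} = state_n + (h/2)·(k1 + k2).
0.000000: (-1.830000, 1.210000)
  k1 = (1.210000, 1.866600)
  predictor → (-1.515400, 1.695316)
  k2 = (1.695316, 1.545708)
  → (-1.452309, 1.653600)
(u(0.26), v(0.26)) ≈ (-1.4523, 1.6536)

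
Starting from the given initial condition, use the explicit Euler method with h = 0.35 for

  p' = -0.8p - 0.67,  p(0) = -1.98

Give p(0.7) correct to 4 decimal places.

Euler: p_{n+1} = p_n + h·f(t_n, p_n).
t=0.000000, p=-1.980000: f=0.914000 → p ← -1.980000 + 0.35·0.914000 = -1.660100
t=0.350000, p=-1.660100: f=0.658080 → p ← -1.660100 + 0.35·0.658080 = -1.429772
p(0.7) ≈ -1.4298

-1.4298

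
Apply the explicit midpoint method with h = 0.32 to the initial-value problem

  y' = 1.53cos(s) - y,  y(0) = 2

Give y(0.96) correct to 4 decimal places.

1.5399

Midpoint: k1 = f(s_n, y_n); k2 = f(s_n + h/2, y_n + (h/2)·k1); y_{n+1} = y_n + h·k2.
s=0.000000, y=2.000000:
  k1 = f(0.000000, 2.000000) = -0.470000
  k2 = f(0.160000, 1.924800) = -0.414342
  y ← 2.000000 + 0.32·(-0.414342) = 1.867410
s=0.320000, y=1.867410:
  k1 = f(0.320000, 1.867410) = -0.415080
  k2 = f(0.480000, 1.800998) = -0.443895
  y ← 1.867410 + 0.32·(-0.443895) = 1.725364
s=0.640000, y=1.725364:
  k1 = f(0.640000, 1.725364) = -0.498157
  k2 = f(0.800000, 1.645659) = -0.579697
  y ← 1.725364 + 0.32·(-0.579697) = 1.539861
y(0.96) ≈ 1.5399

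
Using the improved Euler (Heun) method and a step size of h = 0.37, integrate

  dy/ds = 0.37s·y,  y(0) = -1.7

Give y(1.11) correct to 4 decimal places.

-2.1325

Heun: k1 = f(s_n, y_n); k2 = f(s_n + h, y_n + h·k1); y_{n+1} = y_n + (h/2)·(k1 + k2).
s=0.000000, y=-1.700000:
  k1 = f(0.000000, -1.700000) = 0.000000
  k2 = f(0.370000, -1.700000) = -0.232730
  y ← -1.700000 + (0.37/2)·(0.000000 + (-0.232730)) = -1.743055
s=0.370000, y=-1.743055:
  k1 = f(0.370000, -1.743055) = -0.238624
  k2 = f(0.740000, -1.831346) = -0.501423
  y ← -1.743055 + (0.37/2)·(-0.238624 + (-0.501423)) = -1.879964
s=0.740000, y=-1.879964:
  k1 = f(0.740000, -1.879964) = -0.514734
  k2 = f(1.110000, -2.070415) = -0.850320
  y ← -1.879964 + (0.37/2)·(-0.514734 + (-0.850320)) = -2.132499
y(1.11) ≈ -2.1325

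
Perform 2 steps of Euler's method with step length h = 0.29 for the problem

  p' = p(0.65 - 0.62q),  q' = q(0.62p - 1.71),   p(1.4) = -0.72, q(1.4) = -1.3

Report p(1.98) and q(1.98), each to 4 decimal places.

-1.3067, -0.1558

Euler on (p,q): p_{n+1} = p_n + h·p', q_{n+1} = q_n + h·q'.
1.400000: (-0.720000, -1.300000); f=(-1.048320, 2.803320) → (-1.024013, -0.487037)
1.690000: (-1.024013, -0.487037); f=(-0.974822, 1.142048) → (-1.306711, -0.155843)
(p(1.98), q(1.98)) ≈ (-1.3067, -0.1558)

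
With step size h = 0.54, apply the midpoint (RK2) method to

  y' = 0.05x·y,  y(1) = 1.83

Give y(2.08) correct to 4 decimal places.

1.9881

Midpoint: k1 = f(x_n, y_n); k2 = f(x_n + h/2, y_n + (h/2)·k1); y_{n+1} = y_n + h·k2.
x=1.000000, y=1.830000:
  k1 = f(1.000000, 1.830000) = 0.091500
  k2 = f(1.270000, 1.854705) = 0.117774
  y ← 1.830000 + 0.54·0.117774 = 1.893598
x=1.540000, y=1.893598:
  k1 = f(1.540000, 1.893598) = 0.145807
  k2 = f(1.810000, 1.932966) = 0.174933
  y ← 1.893598 + 0.54·0.174933 = 1.988062
y(2.08) ≈ 1.9881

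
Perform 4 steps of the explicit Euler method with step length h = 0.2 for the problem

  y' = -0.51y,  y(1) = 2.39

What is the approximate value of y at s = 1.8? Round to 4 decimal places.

Euler: y_{n+1} = y_n + h·f(s_n, y_n).
s=1.000000, y=2.390000: f=-1.218900 → y ← 2.390000 + 0.2·(-1.218900) = 2.146220
s=1.200000, y=2.146220: f=-1.094572 → y ← 2.146220 + 0.2·(-1.094572) = 1.927306
s=1.400000, y=1.927306: f=-0.982926 → y ← 1.927306 + 0.2·(-0.982926) = 1.730720
s=1.600000, y=1.730720: f=-0.882667 → y ← 1.730720 + 0.2·(-0.882667) = 1.554187
y(1.8) ≈ 1.5542

1.5542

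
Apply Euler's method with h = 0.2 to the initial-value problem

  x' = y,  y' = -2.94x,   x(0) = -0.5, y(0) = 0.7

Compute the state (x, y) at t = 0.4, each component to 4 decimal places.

-0.1612, 1.2057

Euler on (x,y): x_{n+1} = x_n + h·x', y_{n+1} = y_n + h·y'.
0.000000: (-0.500000, 0.700000); f=(0.700000, 1.470000) → (-0.360000, 0.994000)
0.200000: (-0.360000, 0.994000); f=(0.994000, 1.058400) → (-0.161200, 1.205680)
(x(0.4), y(0.4)) ≈ (-0.1612, 1.2057)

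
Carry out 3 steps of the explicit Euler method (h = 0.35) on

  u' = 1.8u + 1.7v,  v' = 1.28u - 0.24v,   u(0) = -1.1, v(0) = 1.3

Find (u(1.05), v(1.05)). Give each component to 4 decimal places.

Euler on (u,v): u_{n+1} = u_n + h·u', v_{n+1} = v_n + h·v'.
0.000000: (-1.100000, 1.300000); f=(0.230000, -1.720000) → (-1.019500, 0.698000)
0.350000: (-1.019500, 0.698000); f=(-0.648500, -1.472480) → (-1.246475, 0.182632)
0.700000: (-1.246475, 0.182632); f=(-1.933181, -1.639320) → (-1.923088, -0.391130)
(u(1.05), v(1.05)) ≈ (-1.9231, -0.3911)

-1.9231, -0.3911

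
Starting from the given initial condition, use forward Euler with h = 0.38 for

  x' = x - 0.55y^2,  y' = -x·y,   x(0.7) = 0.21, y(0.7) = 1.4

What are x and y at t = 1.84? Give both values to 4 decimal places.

Euler on (x,y): x_{n+1} = x_n + h·x', y_{n+1} = y_n + h·y'.
0.700000: (0.210000, 1.400000); f=(-0.868000, -0.294000) → (-0.119840, 1.288280)
1.080000: (-0.119840, 1.288280); f=(-1.032656, 0.154387) → (-0.512249, 1.346947)
1.460000: (-0.512249, 1.346947); f=(-1.510096, 0.689973) → (-1.086086, 1.609137)
(x(1.84), y(1.84)) ≈ (-1.0861, 1.6091)

-1.0861, 1.6091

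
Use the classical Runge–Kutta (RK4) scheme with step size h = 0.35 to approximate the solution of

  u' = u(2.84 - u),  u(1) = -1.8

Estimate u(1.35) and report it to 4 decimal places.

RK4: k1 = f(s_n, u_n); k2 = f(s_n + h/2, u_n + (h/2)·k1); k3 = f(s_n + h/2, u_n + (h/2)·k2); k4 = f(s_n + h, u_n + h·k3); u_{n+1} = u_n + (h/6)·(k1 + 2k2 + 2k3 + k4).
s=1.000000, u=-1.800000:
  k1 = f(1.000000, -1.800000) = -8.352000
  k2 = f(1.175000, -3.261600) = -19.900979
  k3 = f(1.175000, -5.282671) = -42.909402
  k4 = f(1.350000, -16.818291) = -330.618846
  u ← -1.800000 + (0.35/6)·(k1 + 2k2 + 2k3 + k4) = -28.901177
u(1.35) ≈ -28.9012

-28.9012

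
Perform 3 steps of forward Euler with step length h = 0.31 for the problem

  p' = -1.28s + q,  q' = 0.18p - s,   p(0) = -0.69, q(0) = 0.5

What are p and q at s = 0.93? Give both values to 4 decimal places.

Euler on (p,q): p_{n+1} = p_n + h·p', q_{n+1} = q_n + h·q'.
0.000000: (-0.690000, 0.500000); f=(0.500000, -0.124200) → (-0.535000, 0.461498)
0.310000: (-0.535000, 0.461498); f=(0.064698, -0.406300) → (-0.514944, 0.335545)
0.620000: (-0.514944, 0.335545); f=(-0.458055, -0.712690) → (-0.656941, 0.114611)
(p(0.93), q(0.93)) ≈ (-0.6569, 0.1146)

-0.6569, 0.1146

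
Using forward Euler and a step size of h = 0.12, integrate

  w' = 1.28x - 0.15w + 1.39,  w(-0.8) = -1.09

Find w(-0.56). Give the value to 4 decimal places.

Euler: w_{n+1} = w_n + h·f(x_n, w_n).
x=-0.800000, w=-1.090000: f=0.529500 → w ← -1.090000 + 0.12·0.529500 = -1.026460
x=-0.680000, w=-1.026460: f=0.673569 → w ← -1.026460 + 0.12·0.673569 = -0.945632
w(-0.56) ≈ -0.9456

-0.9456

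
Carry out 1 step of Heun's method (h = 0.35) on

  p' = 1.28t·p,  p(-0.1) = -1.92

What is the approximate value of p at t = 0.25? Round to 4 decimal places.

Heun: k1 = f(t_n, p_n); k2 = f(t_n + h, p_n + h·k1); p_{n+1} = p_n + (h/2)·(k1 + k2).
t=-0.100000, p=-1.920000:
  k1 = f(-0.100000, -1.920000) = 0.245760
  k2 = f(0.250000, -1.833984) = -0.586875
  p ← -1.920000 + (0.35/2)·(0.245760 + (-0.586875)) = -1.979695
p(0.25) ≈ -1.9797

-1.9797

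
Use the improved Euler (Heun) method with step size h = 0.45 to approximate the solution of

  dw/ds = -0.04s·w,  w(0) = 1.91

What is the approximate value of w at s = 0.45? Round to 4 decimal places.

1.9023

Heun: k1 = f(s_n, w_n); k2 = f(s_n + h, w_n + h·k1); w_{n+1} = w_n + (h/2)·(k1 + k2).
s=0.000000, w=1.910000:
  k1 = f(0.000000, 1.910000) = 0.000000
  k2 = f(0.450000, 1.910000) = -0.034380
  w ← 1.910000 + (0.45/2)·(0.000000 + (-0.034380)) = 1.902265
w(0.45) ≈ 1.9023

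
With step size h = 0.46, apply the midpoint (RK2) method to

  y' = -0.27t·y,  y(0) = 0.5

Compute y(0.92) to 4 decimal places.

Midpoint: k1 = f(t_n, y_n); k2 = f(t_n + h/2, y_n + (h/2)·k1); y_{n+1} = y_n + h·k2.
t=0.000000, y=0.500000:
  k1 = f(0.000000, 0.500000) = 0.000000
  k2 = f(0.230000, 0.500000) = -0.031050
  y ← 0.500000 + 0.46·(-0.031050) = 0.485717
t=0.460000, y=0.485717:
  k1 = f(0.460000, 0.485717) = -0.060326
  k2 = f(0.690000, 0.471842) = -0.087904
  y ← 0.485717 + 0.46·(-0.087904) = 0.445281
y(0.92) ≈ 0.4453

0.4453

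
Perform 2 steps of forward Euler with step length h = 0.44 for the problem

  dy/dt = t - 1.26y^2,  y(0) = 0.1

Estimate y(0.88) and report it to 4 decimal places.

0.2831

Euler: y_{n+1} = y_n + h·f(t_n, y_n).
t=0.000000, y=0.100000: f=-0.012600 → y ← 0.100000 + 0.44·(-0.012600) = 0.094456
t=0.440000, y=0.094456: f=0.428758 → y ← 0.094456 + 0.44·0.428758 = 0.283110
y(0.88) ≈ 0.2831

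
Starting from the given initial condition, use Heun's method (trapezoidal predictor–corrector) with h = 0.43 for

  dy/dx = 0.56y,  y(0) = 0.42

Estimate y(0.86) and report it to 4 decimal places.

Heun: k1 = f(x_n, y_n); k2 = f(x_n + h, y_n + h·k1); y_{n+1} = y_n + (h/2)·(k1 + k2).
x=0.000000, y=0.420000:
  k1 = f(0.000000, 0.420000) = 0.235200
  k2 = f(0.430000, 0.521136) = 0.291836
  y ← 0.420000 + (0.43/2)·(0.235200 + 0.291836) = 0.533313
x=0.430000, y=0.533313:
  k1 = f(0.430000, 0.533313) = 0.298655
  k2 = f(0.860000, 0.661734) = 0.370571
  y ← 0.533313 + (0.43/2)·(0.298655 + 0.370571) = 0.677196
y(0.86) ≈ 0.6772

0.6772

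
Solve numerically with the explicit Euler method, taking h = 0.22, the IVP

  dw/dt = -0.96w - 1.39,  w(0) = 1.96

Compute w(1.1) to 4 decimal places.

-0.4072

Euler: w_{n+1} = w_n + h·f(t_n, w_n).
t=0.000000, w=1.960000: f=-3.271600 → w ← 1.960000 + 0.22·(-3.271600) = 1.240248
t=0.220000, w=1.240248: f=-2.580638 → w ← 1.240248 + 0.22·(-2.580638) = 0.672508
t=0.440000, w=0.672508: f=-2.035607 → w ← 0.672508 + 0.22·(-2.035607) = 0.224674
t=0.660000, w=0.224674: f=-1.605687 → w ← 0.224674 + 0.22·(-1.605687) = -0.128577
t=0.880000, w=-0.128577: f=-1.266566 → w ← -0.128577 + 0.22·(-1.266566) = -0.407222
w(1.1) ≈ -0.4072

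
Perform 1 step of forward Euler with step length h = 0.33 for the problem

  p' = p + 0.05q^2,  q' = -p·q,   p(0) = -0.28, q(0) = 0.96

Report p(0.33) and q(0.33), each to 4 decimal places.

-0.3572, 1.0487

Euler on (p,q): p_{n+1} = p_n + h·p', q_{n+1} = q_n + h·q'.
0.000000: (-0.280000, 0.960000); f=(-0.233920, 0.268800) → (-0.357194, 1.048704)
(p(0.33), q(0.33)) ≈ (-0.3572, 1.0487)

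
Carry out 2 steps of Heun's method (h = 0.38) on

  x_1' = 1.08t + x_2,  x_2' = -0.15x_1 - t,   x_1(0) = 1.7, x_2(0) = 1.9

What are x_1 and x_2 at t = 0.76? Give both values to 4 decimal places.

3.3111, 1.3293

Heun on (x_1,x_2): k1 = f(t_n, state_n); k2 = f(t_n + h, state_n + h·k1); state_{n+1} = state_n + (h/2)·(k1 + k2).
0.000000: (1.700000, 1.900000)
  k1 = (1.900000, -0.255000)
  predictor → (2.422000, 1.803100)
  k2 = (2.213500, -0.743300)
  → (2.481565, 1.710323)
0.380000: (2.481565, 1.710323)
  k1 = (2.120723, -0.752235)
  predictor → (3.287440, 1.424474)
  k2 = (2.245274, -1.253116)
  → (3.311104, 1.329306)
(x_1(0.76), x_2(0.76)) ≈ (3.3111, 1.3293)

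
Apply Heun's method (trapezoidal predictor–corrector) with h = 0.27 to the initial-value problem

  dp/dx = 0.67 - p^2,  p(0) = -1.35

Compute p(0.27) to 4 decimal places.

-1.7877

Heun: k1 = f(x_n, p_n); k2 = f(x_n + h, p_n + h·k1); p_{n+1} = p_n + (h/2)·(k1 + k2).
x=0.000000, p=-1.350000:
  k1 = f(0.000000, -1.350000) = -1.152500
  k2 = f(0.270000, -1.661175) = -2.089502
  p ← -1.350000 + (0.27/2)·(-1.152500 + (-2.089502)) = -1.787670
p(0.27) ≈ -1.7877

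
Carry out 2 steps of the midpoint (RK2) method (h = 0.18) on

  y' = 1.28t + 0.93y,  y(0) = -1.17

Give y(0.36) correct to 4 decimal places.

Midpoint: k1 = f(t_n, y_n); k2 = f(t_n + h/2, y_n + (h/2)·k1); y_{n+1} = y_n + h·k2.
t=0.000000, y=-1.170000:
  k1 = f(0.000000, -1.170000) = -1.088100
  k2 = f(0.090000, -1.267929) = -1.063974
  y ← -1.170000 + 0.18·(-1.063974) = -1.361515
t=0.180000, y=-1.361515:
  k1 = f(0.180000, -1.361515) = -1.035809
  k2 = f(0.270000, -1.454738) = -1.007306
  y ← -1.361515 + 0.18·(-1.007306) = -1.542830
y(0.36) ≈ -1.5428

-1.5428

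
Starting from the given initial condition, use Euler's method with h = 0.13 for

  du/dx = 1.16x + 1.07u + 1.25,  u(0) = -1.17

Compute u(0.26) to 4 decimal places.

Euler: u_{n+1} = u_n + h·f(x_n, u_n).
x=0.000000, u=-1.170000: f=-0.001900 → u ← -1.170000 + 0.13·(-0.001900) = -1.170247
x=0.130000, u=-1.170247: f=0.148636 → u ← -1.170247 + 0.13·0.148636 = -1.150924
u(0.26) ≈ -1.1509

-1.1509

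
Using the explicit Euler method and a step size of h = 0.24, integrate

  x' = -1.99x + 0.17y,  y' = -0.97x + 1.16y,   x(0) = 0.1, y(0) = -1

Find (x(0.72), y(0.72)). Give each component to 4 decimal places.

Euler on (x,y): x_{n+1} = x_n + h·x', y_{n+1} = y_n + h·y'.
0.000000: (0.100000, -1.000000); f=(-0.369000, -1.257000) → (0.011440, -1.301680)
0.240000: (0.011440, -1.301680); f=(-0.244051, -1.521046) → (-0.047132, -1.666731)
0.480000: (-0.047132, -1.666731); f=(-0.189551, -1.887690) → (-0.092625, -2.119776)
(x(0.72), y(0.72)) ≈ (-0.0926, -2.1198)

-0.0926, -2.1198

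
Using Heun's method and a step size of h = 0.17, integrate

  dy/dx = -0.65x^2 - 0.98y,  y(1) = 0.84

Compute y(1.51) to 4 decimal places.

0.0775

Heun: k1 = f(x_n, y_n); k2 = f(x_n + h, y_n + h·k1); y_{n+1} = y_n + (h/2)·(k1 + k2).
x=1.000000, y=0.840000:
  k1 = f(1.000000, 0.840000) = -1.473200
  k2 = f(1.170000, 0.589556) = -1.467550
  y ← 0.840000 + (0.17/2)·(-1.473200 + (-1.467550)) = 0.590036
x=1.170000, y=0.590036:
  k1 = f(1.170000, 0.590036) = -1.468021
  k2 = f(1.340000, 0.340473) = -1.500803
  y ← 0.590036 + (0.17/2)·(-1.468021 + (-1.500803)) = 0.337686
x=1.340000, y=0.337686:
  k1 = f(1.340000, 0.337686) = -1.498073
  k2 = f(1.510000, 0.083014) = -1.563419
  y ← 0.337686 + (0.17/2)·(-1.498073 + (-1.563419)) = 0.077459
y(1.51) ≈ 0.0775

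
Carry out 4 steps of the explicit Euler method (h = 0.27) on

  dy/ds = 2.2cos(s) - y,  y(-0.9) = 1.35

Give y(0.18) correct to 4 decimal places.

Euler: y_{n+1} = y_n + h·f(s_n, y_n).
s=-0.900000, y=1.350000: f=0.017542 → y ← 1.350000 + 0.27·0.017542 = 1.354736
s=-0.630000, y=1.354736: f=0.422924 → y ← 1.354736 + 0.27·0.422924 = 1.468926
s=-0.360000, y=1.468926: f=0.590047 → y ← 1.468926 + 0.27·0.590047 = 1.628239
s=-0.090000, y=1.628239: f=0.562857 → y ← 1.628239 + 0.27·0.562857 = 1.780210
y(0.18) ≈ 1.7802

1.7802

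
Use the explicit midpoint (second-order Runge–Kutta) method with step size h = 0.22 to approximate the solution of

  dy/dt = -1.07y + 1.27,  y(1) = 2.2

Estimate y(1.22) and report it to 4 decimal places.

Midpoint: k1 = f(t_n, y_n); k2 = f(t_n + h/2, y_n + (h/2)·k1); y_{n+1} = y_n + h·k2.
t=1.000000, y=2.200000:
  k1 = f(1.000000, 2.200000) = -1.084000
  k2 = f(1.110000, 2.080760) = -0.956413
  y ← 2.200000 + 0.22·(-0.956413) = 1.989589
y(1.22) ≈ 1.9896

1.9896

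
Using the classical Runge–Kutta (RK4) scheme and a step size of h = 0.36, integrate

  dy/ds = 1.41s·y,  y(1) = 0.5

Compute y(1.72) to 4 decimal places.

1.9851

RK4: k1 = f(s_n, y_n); k2 = f(s_n + h/2, y_n + (h/2)·k1); k3 = f(s_n + h/2, y_n + (h/2)·k2); k4 = f(s_n + h, y_n + h·k3); y_{n+1} = y_n + (h/6)·(k1 + 2k2 + 2k3 + k4).
s=1.000000, y=0.500000:
  k1 = f(1.000000, 0.500000) = 0.705000
  k2 = f(1.180000, 0.626900) = 1.043036
  k3 = f(1.180000, 0.687747) = 1.144273
  k4 = f(1.360000, 0.911938) = 1.748733
  y ← 0.500000 + (0.36/6)·(k1 + 2k2 + 2k3 + k4) = 0.909701
s=1.360000, y=0.909701:
  k1 = f(1.360000, 0.909701) = 1.744443
  k2 = f(1.540000, 1.223701) = 2.657144
  k3 = f(1.540000, 1.387987) = 3.013875
  k4 = f(1.720000, 1.994696) = 4.837537
  y ← 0.909701 + (0.36/6)·(k1 + 2k2 + 2k3 + k4) = 1.985142
y(1.72) ≈ 1.9851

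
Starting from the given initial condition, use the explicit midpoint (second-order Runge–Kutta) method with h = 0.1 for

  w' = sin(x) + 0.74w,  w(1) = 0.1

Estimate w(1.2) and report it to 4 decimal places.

Midpoint: k1 = f(x_n, w_n); k2 = f(x_n + h/2, w_n + (h/2)·k1); w_{n+1} = w_n + h·k2.
x=1.000000, w=0.100000:
  k1 = f(1.000000, 0.100000) = 0.915471
  k2 = f(1.050000, 0.145774) = 0.975296
  w ← 0.100000 + 0.1·0.975296 = 0.197530
x=1.100000, w=0.197530:
  k1 = f(1.100000, 0.197530) = 1.037379
  k2 = f(1.150000, 0.249399) = 1.097319
  w ← 0.197530 + 0.1·1.097319 = 0.307261
w(1.2) ≈ 0.3073

0.3073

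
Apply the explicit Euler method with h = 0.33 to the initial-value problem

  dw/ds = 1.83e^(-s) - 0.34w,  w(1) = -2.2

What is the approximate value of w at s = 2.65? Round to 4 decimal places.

Euler: w_{n+1} = w_n + h·f(s_n, w_n).
s=1.000000, w=-2.200000: f=1.421219 → w ← -2.200000 + 0.33·1.421219 = -1.730998
s=1.330000, w=-1.730998: f=1.072533 → w ← -1.730998 + 0.33·1.072533 = -1.377062
s=1.660000, w=-1.377062: f=0.816155 → w ← -1.377062 + 0.33·0.816155 = -1.107731
s=1.990000, w=-1.107731: f=0.626781 → w ← -1.107731 + 0.33·0.626781 = -0.900893
s=2.320000, w=-0.900893: f=0.486144 → w ← -0.900893 + 0.33·0.486144 = -0.740465
w(2.65) ≈ -0.7405

-0.7405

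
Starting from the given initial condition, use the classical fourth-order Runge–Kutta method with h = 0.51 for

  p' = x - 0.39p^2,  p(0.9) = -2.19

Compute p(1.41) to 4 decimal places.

-2.8293

RK4: k1 = f(x_n, p_n); k2 = f(x_n + h/2, p_n + (h/2)·k1); k3 = f(x_n + h/2, p_n + (h/2)·k2); k4 = f(x_n + h, p_n + h·k3); p_{n+1} = p_n + (h/6)·(k1 + 2k2 + 2k3 + k4).
x=0.900000, p=-2.190000:
  k1 = f(0.900000, -2.190000) = -0.970479
  k2 = f(1.155000, -2.437472) = -1.162095
  k3 = f(1.155000, -2.486334) = -1.255925
  k4 = f(1.410000, -2.830522) = -1.714623
  p ← -2.190000 + (0.51/6)·(k1 + 2k2 + 2k3 + k4) = -2.829297
p(1.41) ≈ -2.8293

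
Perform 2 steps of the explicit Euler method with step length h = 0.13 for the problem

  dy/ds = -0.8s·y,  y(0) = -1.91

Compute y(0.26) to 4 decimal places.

-1.8842

Euler: y_{n+1} = y_n + h·f(s_n, y_n).
s=0.000000, y=-1.910000: f=0.000000 → y ← -1.910000 + 0.13·0.000000 = -1.910000
s=0.130000, y=-1.910000: f=0.198640 → y ← -1.910000 + 0.13·0.198640 = -1.884177
y(0.26) ≈ -1.8842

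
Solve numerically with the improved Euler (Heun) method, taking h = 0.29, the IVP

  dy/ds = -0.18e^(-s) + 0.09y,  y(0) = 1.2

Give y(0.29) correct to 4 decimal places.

1.1854

Heun: k1 = f(s_n, y_n); k2 = f(s_n + h, y_n + h·k1); y_{n+1} = y_n + (h/2)·(k1 + k2).
s=0.000000, y=1.200000:
  k1 = f(0.000000, 1.200000) = -0.072000
  k2 = f(0.290000, 1.179120) = -0.028567
  y ← 1.200000 + (0.29/2)·(-0.072000 + (-0.028567)) = 1.185418
y(0.29) ≈ 1.1854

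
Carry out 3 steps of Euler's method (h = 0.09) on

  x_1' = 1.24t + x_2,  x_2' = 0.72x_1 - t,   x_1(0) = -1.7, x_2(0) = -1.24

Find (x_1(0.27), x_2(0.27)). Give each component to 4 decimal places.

Euler on (x_1,x_2): x_1_{n+1} = x_1_n + h·x_1', x_2_{n+1} = x_2_n + h·x_2'.
0.000000: (-1.700000, -1.240000); f=(-1.240000, -1.224000) → (-1.811600, -1.350160)
0.090000: (-1.811600, -1.350160); f=(-1.238560, -1.394352) → (-1.923070, -1.475652)
0.180000: (-1.923070, -1.475652); f=(-1.252452, -1.564611) → (-2.035791, -1.616467)
(x_1(0.27), x_2(0.27)) ≈ (-2.0358, -1.6165)

-2.0358, -1.6165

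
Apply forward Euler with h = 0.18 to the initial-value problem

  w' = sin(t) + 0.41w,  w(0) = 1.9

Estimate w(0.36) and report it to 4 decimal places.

Euler: w_{n+1} = w_n + h·f(t_n, w_n).
t=0.000000, w=1.900000: f=0.779000 → w ← 1.900000 + 0.18·0.779000 = 2.040220
t=0.180000, w=2.040220: f=1.015520 → w ← 2.040220 + 0.18·1.015520 = 2.223014
w(0.36) ≈ 2.2230

2.2230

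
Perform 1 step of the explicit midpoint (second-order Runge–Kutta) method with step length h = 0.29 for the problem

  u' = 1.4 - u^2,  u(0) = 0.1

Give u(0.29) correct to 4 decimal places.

Midpoint: k1 = f(x_n, u_n); k2 = f(x_n + h/2, u_n + (h/2)·k1); u_{n+1} = u_n + h·k2.
x=0.000000, u=0.100000:
  k1 = f(0.000000, 0.100000) = 1.390000
  k2 = f(0.145000, 0.301550) = 1.309068
  u ← 0.100000 + 0.29·1.309068 = 0.479630
u(0.29) ≈ 0.4796

0.4796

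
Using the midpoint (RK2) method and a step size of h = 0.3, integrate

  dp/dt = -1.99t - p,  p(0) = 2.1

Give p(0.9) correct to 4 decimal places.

Midpoint: k1 = f(t_n, p_n); k2 = f(t_n + h/2, p_n + (h/2)·k1); p_{n+1} = p_n + h·k2.
t=0.000000, p=2.100000:
  k1 = f(0.000000, 2.100000) = -2.100000
  k2 = f(0.150000, 1.785000) = -2.083500
  p ← 2.100000 + 0.3·(-2.083500) = 1.474950
t=0.300000, p=1.474950:
  k1 = f(0.300000, 1.474950) = -2.071950
  k2 = f(0.450000, 1.164158) = -2.059658
  p ← 1.474950 + 0.3·(-2.059658) = 0.857053
t=0.600000, p=0.857053:
  k1 = f(0.600000, 0.857053) = -2.051053
  k2 = f(0.750000, 0.549395) = -2.041895
  p ← 0.857053 + 0.3·(-2.041895) = 0.244484
p(0.9) ≈ 0.2445

0.2445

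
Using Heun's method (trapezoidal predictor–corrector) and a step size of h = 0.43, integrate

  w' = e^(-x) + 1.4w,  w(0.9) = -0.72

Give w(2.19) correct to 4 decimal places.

Heun: k1 = f(x_n, w_n); k2 = f(x_n + h, w_n + h·k1); w_{n+1} = w_n + (h/2)·(k1 + k2).
x=0.900000, w=-0.720000:
  k1 = f(0.900000, -0.720000) = -0.601430
  k2 = f(1.330000, -0.978615) = -1.105584
  w ← -0.720000 + (0.43/2)·(-0.601430 + (-1.105584)) = -1.087008
x=1.330000, w=-1.087008:
  k1 = f(1.330000, -1.087008) = -1.257334
  k2 = f(1.760000, -1.627662) = -2.106681
  w ← -1.087008 + (0.43/2)·(-1.257334 + (-2.106681)) = -1.810271
x=1.760000, w=-1.810271:
  k1 = f(1.760000, -1.810271) = -2.362335
  k2 = f(2.190000, -2.826075) = -3.844589
  w ← -1.810271 + (0.43/2)·(-2.362335 + (-3.844589)) = -3.144760
w(2.19) ≈ -3.1448

-3.1448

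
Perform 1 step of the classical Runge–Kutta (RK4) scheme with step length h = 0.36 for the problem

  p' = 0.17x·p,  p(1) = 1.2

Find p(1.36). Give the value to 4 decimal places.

RK4: k1 = f(x_n, p_n); k2 = f(x_n + h/2, p_n + (h/2)·k1); k3 = f(x_n + h/2, p_n + (h/2)·k2); k4 = f(x_n + h, p_n + h·k3); p_{n+1} = p_n + (h/6)·(k1 + 2k2 + 2k3 + k4).
x=1.000000, p=1.200000:
  k1 = f(1.000000, 1.200000) = 0.204000
  k2 = f(1.180000, 1.236720) = 0.248086
  k3 = f(1.180000, 1.244655) = 0.249678
  k4 = f(1.360000, 1.289884) = 0.298221
  p ← 1.200000 + (0.36/6)·(k1 + 2k2 + 2k3 + k4) = 1.289865
p(1.36) ≈ 1.2899

1.2899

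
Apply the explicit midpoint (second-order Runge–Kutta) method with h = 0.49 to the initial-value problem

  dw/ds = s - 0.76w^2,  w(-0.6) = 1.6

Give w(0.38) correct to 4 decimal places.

0.8804

Midpoint: k1 = f(s_n, w_n); k2 = f(s_n + h/2, w_n + (h/2)·k1); w_{n+1} = w_n + h·k2.
s=-0.600000, w=1.600000:
  k1 = f(-0.600000, 1.600000) = -2.545600
  k2 = f(-0.355000, 0.976328) = -1.079444
  w ← 1.600000 + 0.49·(-1.079444) = 1.071072
s=-0.110000, w=1.071072:
  k1 = f(-0.110000, 1.071072) = -0.981869
  k2 = f(0.135000, 0.830514) = -0.389213
  w ← 1.071072 + 0.49·(-0.389213) = 0.880358
w(0.38) ≈ 0.8804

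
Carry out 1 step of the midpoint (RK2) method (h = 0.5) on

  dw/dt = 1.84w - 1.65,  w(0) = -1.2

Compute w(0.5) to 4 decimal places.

-4.0163

Midpoint: k1 = f(t_n, w_n); k2 = f(t_n + h/2, w_n + (h/2)·k1); w_{n+1} = w_n + h·k2.
t=0.000000, w=-1.200000:
  k1 = f(0.000000, -1.200000) = -3.858000
  k2 = f(0.250000, -2.164500) = -5.632680
  w ← -1.200000 + 0.5·(-5.632680) = -4.016340
w(0.5) ≈ -4.0163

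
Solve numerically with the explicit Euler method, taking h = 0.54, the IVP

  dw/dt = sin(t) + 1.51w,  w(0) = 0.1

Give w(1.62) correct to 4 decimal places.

1.5786

Euler: w_{n+1} = w_n + h·f(t_n, w_n).
t=0.000000, w=0.100000: f=0.151000 → w ← 0.100000 + 0.54·0.151000 = 0.181540
t=0.540000, w=0.181540: f=0.788261 → w ← 0.181540 + 0.54·0.788261 = 0.607201
t=1.080000, w=0.607201: f=1.798832 → w ← 0.607201 + 0.54·1.798832 = 1.578570
w(1.62) ≈ 1.5786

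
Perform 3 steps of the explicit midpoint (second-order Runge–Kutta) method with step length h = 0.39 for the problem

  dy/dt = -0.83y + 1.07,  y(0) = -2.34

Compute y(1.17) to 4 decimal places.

-0.1151

Midpoint: k1 = f(t_n, y_n); k2 = f(t_n + h/2, y_n + (h/2)·k1); y_{n+1} = y_n + h·k2.
t=0.000000, y=-2.340000:
  k1 = f(0.000000, -2.340000) = 3.012200
  k2 = f(0.195000, -1.752621) = 2.524675
  y ← -2.340000 + 0.39·2.524675 = -1.355377
t=0.390000, y=-1.355377:
  k1 = f(0.390000, -1.355377) = 2.194963
  k2 = f(0.585000, -0.927359) = 1.839708
  y ← -1.355377 + 0.39·1.839708 = -0.637891
t=0.780000, y=-0.637891:
  k1 = f(0.780000, -0.637891) = 1.599449
  k2 = f(0.975000, -0.325998) = 1.340578
  y ← -0.637891 + 0.39·1.340578 = -0.115065
y(1.17) ≈ -0.1151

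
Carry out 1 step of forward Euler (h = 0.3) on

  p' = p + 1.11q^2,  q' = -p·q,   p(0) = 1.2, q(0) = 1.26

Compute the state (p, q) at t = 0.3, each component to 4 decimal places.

Euler on (p,q): p_{n+1} = p_n + h·p', q_{n+1} = q_n + h·q'.
0.000000: (1.200000, 1.260000); f=(2.962236, -1.512000) → (2.088671, 0.806400)
(p(0.3), q(0.3)) ≈ (2.0887, 0.8064)

2.0887, 0.8064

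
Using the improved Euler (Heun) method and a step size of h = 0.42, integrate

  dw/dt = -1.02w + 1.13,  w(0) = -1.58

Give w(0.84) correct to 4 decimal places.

Heun: k1 = f(t_n, w_n); k2 = f(t_n + h, w_n + h·k1); w_{n+1} = w_n + (h/2)·(k1 + k2).
t=0.000000, w=-1.580000:
  k1 = f(0.000000, -1.580000) = 2.741600
  k2 = f(0.420000, -0.428528) = 1.567099
  w ← -1.580000 + (0.42/2)·(2.741600 + 1.567099) = -0.675173
t=0.420000, w=-0.675173:
  k1 = f(0.420000, -0.675173) = 1.818677
  k2 = f(0.840000, 0.088671) = 1.039556
  w ← -0.675173 + (0.42/2)·(1.818677 + 1.039556) = -0.074944
w(0.84) ≈ -0.0749

-0.0749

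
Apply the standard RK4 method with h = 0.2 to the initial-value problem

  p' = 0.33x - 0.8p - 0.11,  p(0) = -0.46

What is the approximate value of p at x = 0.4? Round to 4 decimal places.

-0.3479

RK4: k1 = f(x_n, p_n); k2 = f(x_n + h/2, p_n + (h/2)·k1); k3 = f(x_n + h/2, p_n + (h/2)·k2); k4 = f(x_n + h, p_n + h·k3); p_{n+1} = p_n + (h/6)·(k1 + 2k2 + 2k3 + k4).
x=0.000000, p=-0.460000:
  k1 = f(0.000000, -0.460000) = 0.258000
  k2 = f(0.100000, -0.434200) = 0.270360
  k3 = f(0.100000, -0.432964) = 0.269371
  k4 = f(0.200000, -0.406126) = 0.280901
  p ← -0.460000 + (0.2/6)·(k1 + 2k2 + 2k3 + k4) = -0.406055
x=0.200000, p=-0.406055:
  k1 = f(0.200000, -0.406055) = 0.280844
  k2 = f(0.300000, -0.377970) = 0.291376
  k3 = f(0.300000, -0.376917) = 0.290534
  k4 = f(0.400000, -0.347948) = 0.300358
  p ← -0.406055 + (0.2/6)·(k1 + 2k2 + 2k3 + k4) = -0.347887
p(0.4) ≈ -0.3479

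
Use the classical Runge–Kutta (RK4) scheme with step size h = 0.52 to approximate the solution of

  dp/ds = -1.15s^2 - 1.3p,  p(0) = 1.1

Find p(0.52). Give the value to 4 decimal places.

0.5143

RK4: k1 = f(s_n, p_n); k2 = f(s_n + h/2, p_n + (h/2)·k1); k3 = f(s_n + h/2, p_n + (h/2)·k2); k4 = f(s_n + h, p_n + h·k3); p_{n+1} = p_n + (h/6)·(k1 + 2k2 + 2k3 + k4).
s=0.000000, p=1.100000:
  k1 = f(0.000000, 1.100000) = -1.430000
  k2 = f(0.260000, 0.728200) = -1.024400
  k3 = f(0.260000, 0.833656) = -1.161493
  k4 = f(0.520000, 0.496024) = -0.955791
  p ← 1.100000 + (0.52/6)·(k1 + 2k2 + 2k3 + k4) = 0.514343
p(0.52) ≈ 0.5143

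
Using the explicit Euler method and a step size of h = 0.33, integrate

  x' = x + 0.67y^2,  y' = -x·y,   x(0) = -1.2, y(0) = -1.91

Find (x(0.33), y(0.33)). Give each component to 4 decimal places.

Euler on (x,y): x_{n+1} = x_n + h·x', y_{n+1} = y_n + h·y'.
0.000000: (-1.200000, -1.910000); f=(1.244227, -2.292000) → (-0.789405, -2.666360)
(x(0.33), y(0.33)) ≈ (-0.7894, -2.6664)

-0.7894, -2.6664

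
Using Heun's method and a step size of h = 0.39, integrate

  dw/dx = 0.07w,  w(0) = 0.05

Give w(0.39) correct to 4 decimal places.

0.0514

Heun: k1 = f(x_n, w_n); k2 = f(x_n + h, w_n + h·k1); w_{n+1} = w_n + (h/2)·(k1 + k2).
x=0.000000, w=0.050000:
  k1 = f(0.000000, 0.050000) = 0.003500
  k2 = f(0.390000, 0.051365) = 0.003596
  w ← 0.050000 + (0.39/2)·(0.003500 + 0.003596) = 0.051384
w(0.39) ≈ 0.0514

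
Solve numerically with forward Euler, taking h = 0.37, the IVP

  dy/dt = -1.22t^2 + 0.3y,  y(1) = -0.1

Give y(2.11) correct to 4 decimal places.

-3.0022

Euler: y_{n+1} = y_n + h·f(t_n, y_n).
t=1.000000, y=-0.100000: f=-1.250000 → y ← -0.100000 + 0.37·(-1.250000) = -0.562500
t=1.370000, y=-0.562500: f=-2.458568 → y ← -0.562500 + 0.37·(-2.458568) = -1.472170
t=1.740000, y=-1.472170: f=-4.135323 → y ← -1.472170 + 0.37·(-4.135323) = -3.002240
y(2.11) ≈ -3.0022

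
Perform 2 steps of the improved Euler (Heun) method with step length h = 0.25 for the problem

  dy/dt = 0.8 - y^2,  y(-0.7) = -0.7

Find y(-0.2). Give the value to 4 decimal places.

-0.4877

Heun: k1 = f(t_n, y_n); k2 = f(t_n + h, y_n + h·k1); y_{n+1} = y_n + (h/2)·(k1 + k2).
t=-0.700000, y=-0.700000:
  k1 = f(-0.700000, -0.700000) = 0.310000
  k2 = f(-0.450000, -0.622500) = 0.412494
  y ← -0.700000 + (0.25/2)·(0.310000 + 0.412494) = -0.609688
t=-0.450000, y=-0.609688:
  k1 = f(-0.450000, -0.609688) = 0.428280
  k2 = f(-0.200000, -0.502618) = 0.547375
  y ← -0.609688 + (0.25/2)·(0.428280 + 0.547375) = -0.487731
y(-0.2) ≈ -0.4877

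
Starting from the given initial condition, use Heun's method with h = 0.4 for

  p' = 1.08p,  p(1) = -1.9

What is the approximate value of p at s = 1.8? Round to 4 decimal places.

-4.4205

Heun: k1 = f(s_n, p_n); k2 = f(s_n + h, p_n + h·k1); p_{n+1} = p_n + (h/2)·(k1 + k2).
s=1.000000, p=-1.900000:
  k1 = f(1.000000, -1.900000) = -2.052000
  k2 = f(1.400000, -2.720800) = -2.938464
  p ← -1.900000 + (0.4/2)·(-2.052000 + (-2.938464)) = -2.898093
s=1.400000, p=-2.898093:
  k1 = f(1.400000, -2.898093) = -3.129940
  k2 = f(1.800000, -4.150069) = -4.482074
  p ← -2.898093 + (0.4/2)·(-3.129940 + (-4.482074)) = -4.420496
p(1.8) ≈ -4.4205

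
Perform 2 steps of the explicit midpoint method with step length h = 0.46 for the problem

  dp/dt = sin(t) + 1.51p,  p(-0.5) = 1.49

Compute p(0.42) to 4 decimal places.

5.2784

Midpoint: k1 = f(t_n, p_n); k2 = f(t_n + h/2, p_n + (h/2)·k1); p_{n+1} = p_n + h·k2.
t=-0.500000, p=1.490000:
  k1 = f(-0.500000, 1.490000) = 1.770474
  k2 = f(-0.270000, 1.897209) = 2.598054
  p ← 1.490000 + 0.46·2.598054 = 2.685105
t=-0.040000, p=2.685105:
  k1 = f(-0.040000, 2.685105) = 4.014519
  k2 = f(0.190000, 3.608444) = 5.637610
  p ← 2.685105 + 0.46·5.637610 = 5.278406
p(0.42) ≈ 5.2784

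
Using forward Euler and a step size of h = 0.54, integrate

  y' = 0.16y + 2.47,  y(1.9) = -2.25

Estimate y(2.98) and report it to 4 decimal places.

Euler: y_{n+1} = y_n + h·f(x_n, y_n).
x=1.900000, y=-2.250000: f=2.110000 → y ← -2.250000 + 0.54·2.110000 = -1.110600
x=2.440000, y=-1.110600: f=2.292304 → y ← -1.110600 + 0.54·2.292304 = 0.127244
y(2.98) ≈ 0.1272

0.1272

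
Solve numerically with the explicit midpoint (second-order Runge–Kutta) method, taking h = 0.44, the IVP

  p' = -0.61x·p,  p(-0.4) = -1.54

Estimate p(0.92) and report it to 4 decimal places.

Midpoint: k1 = f(x_n, p_n); k2 = f(x_n + h/2, p_n + (h/2)·k1); p_{n+1} = p_n + h·k2.
x=-0.400000, p=-1.540000:
  k1 = f(-0.400000, -1.540000) = -0.375760
  k2 = f(-0.180000, -1.622667) = -0.178169
  p ← -1.540000 + 0.44·(-0.178169) = -1.618394
x=0.040000, p=-1.618394:
  k1 = f(0.040000, -1.618394) = 0.039489
  k2 = f(0.260000, -1.609707) = 0.255299
  p ← -1.618394 + 0.44·0.255299 = -1.506063
x=0.480000, p=-1.506063:
  k1 = f(0.480000, -1.506063) = 0.440975
  k2 = f(0.700000, -1.409048) = 0.601663
  p ← -1.506063 + 0.44·0.601663 = -1.241331
p(0.92) ≈ -1.2413

-1.2413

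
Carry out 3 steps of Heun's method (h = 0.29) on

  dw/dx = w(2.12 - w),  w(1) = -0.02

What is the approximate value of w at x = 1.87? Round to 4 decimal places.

-0.1224

Heun: k1 = f(x_n, w_n); k2 = f(x_n + h, w_n + h·k1); w_{n+1} = w_n + (h/2)·(k1 + k2).
x=1.000000, w=-0.020000:
  k1 = f(1.000000, -0.020000) = -0.042800
  k2 = f(1.290000, -0.032412) = -0.069764
  w ← -0.020000 + (0.29/2)·(-0.042800 + (-0.069764)) = -0.036322
x=1.290000, w=-0.036322:
  k1 = f(1.290000, -0.036322) = -0.078321
  k2 = f(1.580000, -0.059035) = -0.128639
  w ← -0.036322 + (0.29/2)·(-0.078321 + (-0.128639)) = -0.066331
x=1.580000, w=-0.066331:
  k1 = f(1.580000, -0.066331) = -0.145022
  k2 = f(1.870000, -0.108387) = -0.241529
  w ← -0.066331 + (0.29/2)·(-0.145022 + (-0.241529)) = -0.122381
w(1.87) ≈ -0.1224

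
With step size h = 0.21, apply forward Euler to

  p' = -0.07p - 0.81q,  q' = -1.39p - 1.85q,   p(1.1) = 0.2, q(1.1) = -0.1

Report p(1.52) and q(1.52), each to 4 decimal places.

0.2313, -0.1356

Euler on (p,q): p_{n+1} = p_n + h·p', q_{n+1} = q_n + h·q'.
1.100000: (0.200000, -0.100000); f=(0.067000, -0.093000) → (0.214070, -0.119530)
1.310000: (0.214070, -0.119530); f=(0.081834, -0.076427) → (0.231255, -0.135580)
(p(1.52), q(1.52)) ≈ (0.2313, -0.1356)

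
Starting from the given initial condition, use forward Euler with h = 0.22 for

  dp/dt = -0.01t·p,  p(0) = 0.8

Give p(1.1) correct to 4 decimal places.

0.7961

Euler: p_{n+1} = p_n + h·f(t_n, p_n).
t=0.000000, p=0.800000: f=0.000000 → p ← 0.800000 + 0.22·0.000000 = 0.800000
t=0.220000, p=0.800000: f=-0.001760 → p ← 0.800000 + 0.22·(-0.001760) = 0.799613
t=0.440000, p=0.799613: f=-0.003518 → p ← 0.799613 + 0.22·(-0.003518) = 0.798839
t=0.660000, p=0.798839: f=-0.005272 → p ← 0.798839 + 0.22·(-0.005272) = 0.797679
t=0.880000, p=0.797679: f=-0.007020 → p ← 0.797679 + 0.22·(-0.007020) = 0.796135
p(1.1) ≈ 0.7961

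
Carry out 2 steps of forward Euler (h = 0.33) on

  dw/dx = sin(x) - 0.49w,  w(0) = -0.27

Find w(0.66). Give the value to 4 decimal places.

-0.0828

Euler: w_{n+1} = w_n + h·f(x_n, w_n).
x=0.000000, w=-0.270000: f=0.132300 → w ← -0.270000 + 0.33·0.132300 = -0.226341
x=0.330000, w=-0.226341: f=0.434950 → w ← -0.226341 + 0.33·0.434950 = -0.082807
w(0.66) ≈ -0.0828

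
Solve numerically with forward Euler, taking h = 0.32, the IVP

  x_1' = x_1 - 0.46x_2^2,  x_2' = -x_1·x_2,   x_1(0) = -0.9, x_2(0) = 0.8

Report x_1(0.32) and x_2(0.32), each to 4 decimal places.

Euler on (x_1,x_2): x_1_{n+1} = x_1_n + h·x_1', x_2_{n+1} = x_2_n + h·x_2'.
0.000000: (-0.900000, 0.800000); f=(-1.194400, 0.720000) → (-1.282208, 1.030400)
(x_1(0.32), x_2(0.32)) ≈ (-1.2822, 1.0304)

-1.2822, 1.0304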